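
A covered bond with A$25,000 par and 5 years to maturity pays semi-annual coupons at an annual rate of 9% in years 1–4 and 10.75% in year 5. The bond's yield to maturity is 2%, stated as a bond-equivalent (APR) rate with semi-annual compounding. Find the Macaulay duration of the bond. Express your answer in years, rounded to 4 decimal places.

Periodic yield y = 0.01. Discount each cash flow and weight by its period:
  t   CF        PV=CF/(1+0.01)^t    t·PV
  1     1,125.00     1,113.8614     1,113.8614
  2     1,125.00     1,102.8331     2,205.6661
  3     1,125.00     1,091.9139     3,275.7417
  4     1,125.00     1,081.1029     4,324.4116
  5     1,125.00     1,070.3989     5,351.9945
  6     1,125.00     1,059.8009     6,358.8053
  7     1,125.00     1,049.3078     7,345.1547
  8     1,125.00     1,038.9186     8,311.3490
  9     1,343.75     1,228.6441    11,057.7972
  10   26,343.75    23,848.6532   238,486.5321
  Σ                 33,685.4348   287,831.3137
Price P = Σ PV = 33,685.4348.
Macaulay duration = Σ(t·PV) / P = 287,831.3137 / 33,685.4348 = 8.54468 half-year periods.
In years: 8.54468 / 2 = 4.27234 years.

4.2723 years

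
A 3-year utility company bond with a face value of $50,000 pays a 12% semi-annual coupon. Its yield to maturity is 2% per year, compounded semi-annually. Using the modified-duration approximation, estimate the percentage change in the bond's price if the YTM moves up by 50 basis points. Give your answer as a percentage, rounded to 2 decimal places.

-1.32%

Periodic yield y = 0.01. Modified duration first:
  t   CF        PV=CF/(1+0.01)^t    t·PV
  1     3,000.00     2,970.2970     2,970.2970
  2     3,000.00     2,940.8881     5,881.7763
  3     3,000.00     2,911.7704     8,735.3113
  4     3,000.00     2,882.9410    11,531.7641
  5     3,000.00     2,854.3971    14,271.9853
  6    53,000.00    49,928.3975   299,570.3848
  Σ                 64,488.6912   342,961.5189
P = 64,488.6912; D_Mac = 5.31817 half-year periods = 2.65908 yrs; D_mod = 2.65908/(1+0.01) = 2.63276 yrs.
ΔP/P ≈ -D_mod · Δy = -2.63276 × (+0.005) = -0.013164 = -1.3164%.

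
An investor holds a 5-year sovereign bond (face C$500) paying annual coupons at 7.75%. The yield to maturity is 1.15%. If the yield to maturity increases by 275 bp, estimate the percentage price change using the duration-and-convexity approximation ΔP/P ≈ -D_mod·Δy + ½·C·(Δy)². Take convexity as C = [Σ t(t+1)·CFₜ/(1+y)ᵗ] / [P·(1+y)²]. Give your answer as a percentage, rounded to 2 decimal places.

-11.09%

With y = 0.0115:
  t   CF        PV=CF/(1+0.0115)^t    t·PV        t(t+1)·PV
  1        38.75        38.3094        38.3094          76.6189
  2        38.75        37.8739        75.7478         227.2434
  3        38.75        37.4433       112.3299         449.3195
  4        38.75        37.0176       148.0704         740.3518
  5       538.75       508.8126     2,544.0629      15,264.3777
  Σ                    659.4568     2,918.5204      16,757.9112
P = 659.4568; D_Mac = 4.42564 yrs; D_mod = 4.37533 yrs; C = 24.83715.
Duration effect: -4.37533 × (+0.0275) = -0.120321
Convexity effect: 0.5 × 24.83715 × (0.0275)² = +0.0093915
ΔP/P ≈ -0.120321 + 0.0093915 = -0.110930 = -11.0930%.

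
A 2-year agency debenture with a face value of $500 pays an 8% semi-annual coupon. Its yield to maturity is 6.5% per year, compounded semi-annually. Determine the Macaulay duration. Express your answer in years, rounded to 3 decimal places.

1.889 years

Periodic yield y = 0.0325. Discount each cash flow and weight by its period:
  t   CF        PV=CF/(1+0.0325)^t    t·PV
  1        20.00        19.3705        19.3705
  2        20.00        18.7607        37.5215
  3        20.00        18.1702        54.5106
  4       520.00       457.5548     1,830.2191
  Σ                    513.8562     1,941.6217
Price P = Σ PV = 513.8562.
Macaulay duration = Σ(t·PV) / P = 1,941.6217 / 513.8562 = 3.77853 half-year periods.
In years: 3.77853 / 2 = 1.88927 years.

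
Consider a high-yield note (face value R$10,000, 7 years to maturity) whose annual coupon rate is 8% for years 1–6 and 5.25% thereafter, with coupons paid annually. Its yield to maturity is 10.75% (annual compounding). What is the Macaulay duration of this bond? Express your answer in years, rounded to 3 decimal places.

5.488 years

Periodic yield y = 0.1075. Discount each cash flow and weight by its year:
  t   CF        PV=CF/(1+0.1075)^t    t·PV
  1       800.00       722.3476       722.3476
  2       800.00       652.2326     1,304.4652
  3       800.00       588.9234     1,766.7701
  4       800.00       531.7592     2,127.0370
  5       800.00       480.1438     2,400.7189
  6       800.00       433.5384     2,601.2304
  7    10,525.00     5,150.1035    36,050.7248
  Σ                  8,559.0486    46,973.2941
Price P = Σ PV = 8,559.0486.
Macaulay duration = Σ(t·PV) / P = 46,973.2941 / 8,559.0486 = 5.48814 years.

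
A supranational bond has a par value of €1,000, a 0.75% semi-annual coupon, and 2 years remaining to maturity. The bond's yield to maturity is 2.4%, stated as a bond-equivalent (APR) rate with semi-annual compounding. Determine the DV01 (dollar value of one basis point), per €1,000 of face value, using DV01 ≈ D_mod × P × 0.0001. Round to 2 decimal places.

€0.19

Periodic yield y = 0.012.
  t   CF        PV=CF/(1+0.012)^t    t·PV
  1         3.75         3.7055         3.7055
  2         3.75         3.6616         7.3232
  3         3.75         3.6182        10.8545
  4     1,003.75       956.9814     3,827.9257
  Σ                    967.9667     3,849.8090
P = 967.9667; D_Mac = 3.97721 half-year periods = 1.98861 yrs; D_mod = 1.96503 yrs.
DV01 ≈ 1.96503 × 967.9667 × 0.0001 = 0.190208.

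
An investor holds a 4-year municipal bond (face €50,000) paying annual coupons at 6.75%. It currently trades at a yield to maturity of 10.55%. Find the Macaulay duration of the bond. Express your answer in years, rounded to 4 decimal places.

Periodic yield y = 0.1055. Discount each cash flow and weight by its year:
  t   CF        PV=CF/(1+0.1055)^t    t·PV
  1     3,375.00     3,052.9172     3,052.9172
  2     3,375.00     2,761.5714     5,523.1429
  3     3,375.00     2,498.0293     7,494.0880
  4    53,375.00    35,735.7499   142,942.9997
  Σ                 44,048.2680   159,013.1479
Price P = Σ PV = 44,048.2680.
Macaulay duration = Σ(t·PV) / P = 159,013.1479 / 44,048.2680 = 3.60998 years.

3.6100 years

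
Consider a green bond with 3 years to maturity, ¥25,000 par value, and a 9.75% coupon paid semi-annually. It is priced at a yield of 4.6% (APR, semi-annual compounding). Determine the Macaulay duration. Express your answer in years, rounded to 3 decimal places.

Periodic yield y = 0.023. Discount each cash flow and weight by its period:
  t   CF        PV=CF/(1+0.023)^t    t·PV
  1     1,218.75     1,191.3490     1,191.3490
  2     1,218.75     1,164.5640     2,329.1280
  3     1,218.75     1,138.3812     3,415.1437
  4     1,218.75     1,112.7871     4,451.1485
  5     1,218.75     1,087.7685     5,438.8423
  6    26,218.75    22,874.8461   137,249.0764
  Σ                 28,569.6959   154,074.6879
Price P = Σ PV = 28,569.6959.
Macaulay duration = Σ(t·PV) / P = 154,074.6879 / 28,569.6959 = 5.39294 half-year periods.
In years: 5.39294 / 2 = 2.69647 years.

2.696 years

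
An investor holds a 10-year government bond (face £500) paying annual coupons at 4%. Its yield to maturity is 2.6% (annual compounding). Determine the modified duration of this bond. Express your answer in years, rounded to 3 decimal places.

8.321 years

Periodic yield y = 0.026. First find Macaulay duration:
  t   CF        PV=CF/(1+0.026)^t    t·PV
  1        20.00        19.4932        19.4932
  2        20.00        18.9992        37.9984
  3        20.00        18.5177        55.5532
  4        20.00        18.0485        72.1939
  5        20.00        17.5911        87.9555
  6        20.00        17.1453       102.8720
  7        20.00        16.7108       116.9759
  8        20.00        16.2874       130.2990
  9        20.00        15.8746       142.8717
  10      520.00       402.2812     4,022.8120
  Σ                    560.9491     4,789.0248
P = 560.9491; Macaulay duration = 4,789.0248 / 560.9491 = 8.53736 years.
Modified duration = D_Mac / (1 + y) = 8.53736 / 1.026 = 8.32101 years.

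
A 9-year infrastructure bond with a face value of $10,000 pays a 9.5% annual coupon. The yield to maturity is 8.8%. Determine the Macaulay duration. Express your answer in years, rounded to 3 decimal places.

6.490 years

Periodic yield y = 0.088. Discount each cash flow and weight by its year:
  t   CF        PV=CF/(1+0.088)^t    t·PV
  1       950.00       873.1618       873.1618
  2       950.00       802.5384     1,605.0768
  3       950.00       737.6272     2,212.8816
  4       950.00       677.9662     2,711.8647
  5       950.00       623.1307     3,115.6534
  6       950.00       572.7304     3,436.3824
  7       950.00       526.4066     3,684.8463
  8       950.00       483.8296     3,870.6369
  9    10,950.00     5,125.7104    46,131.3932
  Σ                 10,423.1012    67,641.8969
Price P = Σ PV = 10,423.1012.
Macaulay duration = Σ(t·PV) / P = 67,641.8969 / 10,423.1012 = 6.48961 years.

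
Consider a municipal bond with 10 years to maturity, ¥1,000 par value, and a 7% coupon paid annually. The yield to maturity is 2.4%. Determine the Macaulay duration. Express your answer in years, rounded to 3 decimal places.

7.941 years

Periodic yield y = 0.024. Discount each cash flow and weight by its year:
  t   CF        PV=CF/(1+0.024)^t    t·PV
  1        70.00        68.3594        68.3594
  2        70.00        66.7572       133.5144
  3        70.00        65.1926       195.5777
  4        70.00        63.6646       254.6585
  5        70.00        62.1725       310.8624
  6        70.00        60.7153       364.2919
  7        70.00        59.2923       415.0461
  8        70.00        57.9026       463.2211
  9        70.00        56.5455       508.9099
  10    1,070.00       844.0812     8,440.8117
  Σ                  1,404.6833    11,155.2533
Price P = Σ PV = 1,404.6833.
Macaulay duration = Σ(t·PV) / P = 11,155.2533 / 1,404.6833 = 7.94147 years.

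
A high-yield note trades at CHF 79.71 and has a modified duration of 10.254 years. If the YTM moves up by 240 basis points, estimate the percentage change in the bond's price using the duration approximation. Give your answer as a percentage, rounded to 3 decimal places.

-24.610%

Duration approximation: ΔP/P ≈ -D_mod · Δy = -10.254 × (+0.024) = -0.246096.
As a percentage: -24.6096%.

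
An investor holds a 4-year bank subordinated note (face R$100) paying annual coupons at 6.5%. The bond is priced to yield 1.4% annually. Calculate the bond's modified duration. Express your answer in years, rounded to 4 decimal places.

Periodic yield y = 0.014. First find Macaulay duration:
  t   CF        PV=CF/(1+0.014)^t    t·PV
  1         6.50         6.4103         6.4103
  2         6.50         6.3218        12.6435
  3         6.50         6.2345        18.7034
  4       106.50       100.7390       402.9561
  Σ                    119.7055       440.7133
P = 119.7055; Macaulay duration = 440.7133 / 119.7055 = 3.68165 years.
Modified duration = D_Mac / (1 + y) = 3.68165 / 1.014 = 3.63081 years.

3.6308 years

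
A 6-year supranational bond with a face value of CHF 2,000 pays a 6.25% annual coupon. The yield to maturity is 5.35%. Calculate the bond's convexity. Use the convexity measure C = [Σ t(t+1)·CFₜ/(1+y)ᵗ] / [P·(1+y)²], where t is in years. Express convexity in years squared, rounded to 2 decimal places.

31.21

With y = 0.0535:
  t   CF        PV=CF/(1+0.0535)^t    t·PV        t(t+1)·PV
  1       125.00       118.6521       118.6521         237.3042
  2       125.00       112.6266       225.2532         675.7595
  3       125.00       106.9071       320.7212       1,282.8847
  4       125.00       101.4780       405.9120       2,029.5598
  5       125.00        96.3246       481.6231       2,889.7387
  6     2,125.00     1,554.3603     9,326.1618      65,283.1325
  Σ                  2,090.3487    10,878.3233      72,398.3794
P = 2,090.3487.
Convexity = Σ t(t+1)·PV / [P·(1+y)²] = 72,398.3794 / (2,090.3487 × 1.109862) = 31.20621.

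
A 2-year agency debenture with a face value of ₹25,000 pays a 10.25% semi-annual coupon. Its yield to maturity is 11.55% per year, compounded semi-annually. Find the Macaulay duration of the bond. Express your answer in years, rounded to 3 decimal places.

Periodic yield y = 0.05775. Discount each cash flow and weight by its period:
  t   CF        PV=CF/(1+0.05775)^t    t·PV
  1     1,281.25     1,211.2976     1,211.2976
  2     1,281.25     1,145.1643     2,290.3287
  3     1,281.25     1,082.6418     3,247.9253
  4    26,281.25    20,994.9034    83,979.6137
  Σ                 24,434.0071    90,729.1652
Price P = Σ PV = 24,434.0071.
Macaulay duration = Σ(t·PV) / P = 90,729.1652 / 24,434.0071 = 3.71323 half-year periods.
In years: 3.71323 / 2 = 1.85662 years.

1.857 years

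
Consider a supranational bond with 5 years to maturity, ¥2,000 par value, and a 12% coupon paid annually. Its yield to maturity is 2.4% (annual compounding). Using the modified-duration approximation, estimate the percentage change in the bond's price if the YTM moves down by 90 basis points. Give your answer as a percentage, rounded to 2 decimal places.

Periodic yield y = 0.024. Modified duration first:
  t   CF        PV=CF/(1+0.024)^t    t·PV
  1       240.00       234.3750       234.3750
  2       240.00       228.8818       457.7637
  3       240.00       223.5174       670.5523
  4       240.00       218.2787       873.1149
  5     2,240.00     1,989.5197     9,947.5983
  Σ                  2,894.5726    12,183.4041
P = 2,894.5726; D_Mac = 4.20905 yrs; D_mod = 4.20905/(1+0.024) = 4.11040 yrs.
ΔP/P ≈ -D_mod · Δy = -4.11040 × (-0.009) = +0.036994 = +3.6994%.

+3.70%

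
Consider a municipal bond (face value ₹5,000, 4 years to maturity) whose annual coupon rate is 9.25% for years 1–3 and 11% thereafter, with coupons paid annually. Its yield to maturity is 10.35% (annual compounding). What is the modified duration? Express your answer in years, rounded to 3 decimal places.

Periodic yield y = 0.1035. First find Macaulay duration:
  t   CF        PV=CF/(1+0.1035)^t    t·PV
  1       462.50       419.1210       419.1210
  2       462.50       379.8106       759.6212
  3       462.50       344.1872     1,032.5616
  4     5,550.00     3,742.8604    14,971.4417
  Σ                  4,885.9792    17,182.7455
P = 4,885.9792; Macaulay duration = 17,182.7455 / 4,885.9792 = 3.51675 years.
Modified duration = D_Mac / (1 + y) = 3.51675 / 1.1035 = 3.18690 years.

3.187 years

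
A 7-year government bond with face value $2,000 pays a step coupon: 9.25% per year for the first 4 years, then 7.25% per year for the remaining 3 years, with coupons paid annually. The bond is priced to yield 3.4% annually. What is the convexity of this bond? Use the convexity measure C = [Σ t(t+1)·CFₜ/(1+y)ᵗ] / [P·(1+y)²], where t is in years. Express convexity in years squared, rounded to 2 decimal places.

39.40

With y = 0.034:
  t   CF        PV=CF/(1+0.034)^t    t·PV        t(t+1)·PV
  1       185.00       178.9168       178.9168         357.8337
  2       185.00       173.0337       346.0674       1,038.2021
  3       185.00       167.3440       502.0320       2,008.1278
  4       185.00       161.8414       647.3655       3,236.8276
  5       145.00       122.6776       613.3881       3,680.3283
  6       145.00       118.6437       711.8623       4,983.0364
  7     2,145.00     1,697.3974    11,881.7816      95,054.2528
  Σ                  2,619.8546    14,881.4137     110,358.6087
P = 2,619.8546.
Convexity = Σ t(t+1)·PV / [P·(1+y)²] = 110,358.6087 / (2,619.8546 × 1.069156) = 39.39925.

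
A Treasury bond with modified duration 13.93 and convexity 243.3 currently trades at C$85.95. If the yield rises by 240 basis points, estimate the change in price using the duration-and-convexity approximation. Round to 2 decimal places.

Duration effect: -D_mod·Δy = -13.93 × (+0.024) = -0.334320
Convexity effect: ½·C·(Δy)² = 0.5 × 243.3 × (0.024)² = +0.0700704
ΔP/P ≈ -0.334320 + 0.0700704 = -0.2642496
ΔP ≈ 85.95 × (-0.2642496) = -22.71225312.

-C$22.71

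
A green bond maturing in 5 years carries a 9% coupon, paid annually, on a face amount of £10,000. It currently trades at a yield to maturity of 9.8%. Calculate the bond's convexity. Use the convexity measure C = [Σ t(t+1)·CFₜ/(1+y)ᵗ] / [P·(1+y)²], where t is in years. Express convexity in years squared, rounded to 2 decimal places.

With y = 0.098:
  t   CF        PV=CF/(1+0.098)^t    t·PV        t(t+1)·PV
  1       900.00       819.6721       819.6721       1,639.3443
  2       900.00       746.5138     1,493.0276       4,479.0827
  3       900.00       679.8850     2,039.6551       8,158.6206
  4       900.00       619.2031     2,476.8126      12,384.0628
  5    10,900.00     6,829.9071    34,149.5356     204,897.2134
  Σ                  9,695.1812    40,978.7030     231,558.3237
P = 9,695.1812.
Convexity = Σ t(t+1)·PV / [P·(1+y)²] = 231,558.3237 / (9,695.1812 × 1.205604) = 19.81070.

19.81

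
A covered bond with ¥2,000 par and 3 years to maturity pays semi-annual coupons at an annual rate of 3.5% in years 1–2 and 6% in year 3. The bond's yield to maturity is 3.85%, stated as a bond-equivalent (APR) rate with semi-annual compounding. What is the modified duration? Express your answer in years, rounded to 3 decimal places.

Periodic yield y = 0.01925. First find Macaulay duration:
  t   CF        PV=CF/(1+0.01925)^t    t·PV
  1        35.00        34.3390        34.3390
  2        35.00        33.6904        67.3809
  3        35.00        33.0541        99.1624
  4        35.00        32.4299       129.7195
  5        60.00        54.5441       272.7204
  6     2,060.00     1,837.3119    11,023.8717
  Σ                  2,025.3695    11,627.1938
P = 2,025.3695; Macaulay duration = 11,627.1938 / 2,025.3695 = 5.74078 half-year periods = 2.87039 years.
Modified duration = D_Mac / (1 + y) = 2.87039 / 1.01925 = 2.81618 years.

2.816 years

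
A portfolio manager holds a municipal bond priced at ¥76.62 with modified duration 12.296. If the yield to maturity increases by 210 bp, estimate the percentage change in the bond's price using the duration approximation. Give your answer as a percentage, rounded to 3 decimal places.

Duration approximation: ΔP/P ≈ -D_mod · Δy = -12.296 × (+0.021) = -0.258216.
As a percentage: -25.8216%.

-25.822%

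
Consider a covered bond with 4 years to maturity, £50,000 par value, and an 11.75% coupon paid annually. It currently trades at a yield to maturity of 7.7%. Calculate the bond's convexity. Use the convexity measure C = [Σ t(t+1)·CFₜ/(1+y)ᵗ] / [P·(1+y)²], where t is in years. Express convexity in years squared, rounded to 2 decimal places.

With y = 0.077:
  t   CF        PV=CF/(1+0.077)^t    t·PV        t(t+1)·PV
  1     5,875.00     5,454.9675     5,454.9675      10,909.9350
  2     5,875.00     5,064.9652    10,129.9304      30,389.7911
  3     5,875.00     4,702.8460    14,108.5381      56,434.1525
  4    55,875.00    41,529.3107   166,117.2429     830,586.2143
  Σ                 56,752.0894   195,810.6788     928,320.0929
P = 56,752.0894.
Convexity = Σ t(t+1)·PV / [P·(1+y)²] = 928,320.0929 / (56,752.0894 × 1.159929) = 14.10212.

14.10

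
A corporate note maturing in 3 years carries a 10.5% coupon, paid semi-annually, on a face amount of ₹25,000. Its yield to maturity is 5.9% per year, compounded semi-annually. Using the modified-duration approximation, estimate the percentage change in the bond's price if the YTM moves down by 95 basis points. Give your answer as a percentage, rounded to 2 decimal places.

Periodic yield y = 0.0295. Modified duration first:
  t   CF        PV=CF/(1+0.0295)^t    t·PV
  1     1,312.50     1,274.8907     1,274.8907
  2     1,312.50     1,238.3591     2,476.7183
  3     1,312.50     1,202.8743     3,608.6230
  4     1,312.50     1,168.4063     4,673.6254
  5     1,312.50     1,134.9260     5,674.6302
  6    26,312.50    22,100.5971   132,603.5826
  Σ                 28,120.0537   150,312.0702
P = 28,120.0537; D_Mac = 5.34537 half-year periods = 2.67268 yrs; D_mod = 2.67268/(1+0.0295) = 2.59610 yrs.
ΔP/P ≈ -D_mod · Δy = -2.59610 × (-0.0095) = +0.024663 = +2.4663%.

+2.47%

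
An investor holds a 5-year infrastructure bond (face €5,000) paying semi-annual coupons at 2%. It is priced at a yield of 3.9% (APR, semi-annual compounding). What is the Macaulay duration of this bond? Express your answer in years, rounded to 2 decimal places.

4.77 years

Periodic yield y = 0.0195. Discount each cash flow and weight by its period:
  t   CF        PV=CF/(1+0.0195)^t    t·PV
  1        50.00        49.0436        49.0436
  2        50.00        48.1056        96.2112
  3        50.00        47.1855       141.5564
  4        50.00        46.2830       185.1318
  5        50.00        45.3977       226.9885
  6        50.00        44.5294       267.1763
  7        50.00        43.6777       305.7436
  8        50.00        42.8422       342.7379
  9        50.00        42.0228       378.2052
  10    5,050.00     4,163.1214    41,631.2141
  Σ                  4,572.2089    43,624.0087
Price P = Σ PV = 4,572.2089.
Macaulay duration = Σ(t·PV) / P = 43,624.0087 / 4,572.2089 = 9.54112 half-year periods.
In years: 9.54112 / 2 = 4.77056 years.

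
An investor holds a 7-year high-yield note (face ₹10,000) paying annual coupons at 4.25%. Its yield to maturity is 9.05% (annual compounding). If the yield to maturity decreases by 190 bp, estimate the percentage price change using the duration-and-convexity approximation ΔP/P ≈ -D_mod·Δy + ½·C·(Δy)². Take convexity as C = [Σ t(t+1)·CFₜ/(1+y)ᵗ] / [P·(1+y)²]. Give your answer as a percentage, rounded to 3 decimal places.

With y = 0.0905:
  t   CF        PV=CF/(1+0.0905)^t    t·PV        t(t+1)·PV
  1       425.00       389.7295       389.7295         779.4590
  2       425.00       357.3860       714.7721       2,144.3163
  3       425.00       327.7268       983.1803       3,932.7213
  4       425.00       300.5289     1,202.1156       6,010.5781
  5       425.00       275.5882     1,377.9409       8,267.6453
  6       425.00       252.7173     1,516.3036      10,614.1251
  7    10,425.00     5,684.5537    39,791.8760     318,335.0078
  Σ                  7,588.2304    45,975.9179     350,083.8527
P = 7,588.2304; D_Mac = 6.05885 yrs; D_mod = 5.55603 yrs; C = 38.79540.
Duration effect: -5.55603 × (-0.019) = +0.105564
Convexity effect: 0.5 × 38.79540 × (-0.019)² = +0.0070026
ΔP/P ≈ +0.105564 + 0.0070026 = +0.112567 = +11.2567%.

+11.257%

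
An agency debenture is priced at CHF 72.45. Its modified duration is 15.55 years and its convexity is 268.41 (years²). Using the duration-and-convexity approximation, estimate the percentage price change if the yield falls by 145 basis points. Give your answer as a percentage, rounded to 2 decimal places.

+25.37%

Duration effect: -D_mod·Δy = -15.55 × (-0.0145) = +0.225475
Convexity effect: ½·C·(Δy)² = 0.5 × 268.41 × (-0.0145)² = +0.02821660125
ΔP/P ≈ +0.225475 + 0.02821660125 = +0.25369160125
= +25.369160125%.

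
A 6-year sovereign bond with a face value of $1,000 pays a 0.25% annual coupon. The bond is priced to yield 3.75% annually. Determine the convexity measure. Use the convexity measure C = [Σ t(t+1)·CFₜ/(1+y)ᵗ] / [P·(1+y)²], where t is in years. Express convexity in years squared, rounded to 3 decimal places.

38.654

With y = 0.0375:
  t   CF        PV=CF/(1+0.0375)^t    t·PV        t(t+1)·PV
  1         2.50         2.4096         2.4096           4.8193
  2         2.50         2.3225         4.6451          13.9353
  3         2.50         2.2386         6.7158          26.8632
  4         2.50         2.1577         8.6307          43.1537
  5         2.50         2.0797        10.3985          62.3908
  6     1,002.50       803.8143     4,822.8860      33,760.2022
  Σ                    815.0225     4,855.6857      33,911.3644
P = 815.0225.
Convexity = Σ t(t+1)·PV / [P·(1+y)²] = 33,911.3644 / (815.0225 × 1.076406) = 38.65445.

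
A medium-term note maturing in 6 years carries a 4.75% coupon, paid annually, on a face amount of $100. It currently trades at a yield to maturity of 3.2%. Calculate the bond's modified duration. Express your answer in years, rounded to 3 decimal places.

5.221 years

Periodic yield y = 0.032. First find Macaulay duration:
  t   CF        PV=CF/(1+0.032)^t    t·PV
  1         4.75         4.6027         4.6027
  2         4.75         4.4600         8.9200
  3         4.75         4.3217        12.9651
  4         4.75         4.1877        16.7508
  5         4.75         4.0578        20.2892
  6       104.75        86.7113       520.2680
  Σ                    108.3413       583.7958
P = 108.3413; Macaulay duration = 583.7958 / 108.3413 = 5.38849 years.
Modified duration = D_Mac / (1 + y) = 5.38849 / 1.032 = 5.22140 years.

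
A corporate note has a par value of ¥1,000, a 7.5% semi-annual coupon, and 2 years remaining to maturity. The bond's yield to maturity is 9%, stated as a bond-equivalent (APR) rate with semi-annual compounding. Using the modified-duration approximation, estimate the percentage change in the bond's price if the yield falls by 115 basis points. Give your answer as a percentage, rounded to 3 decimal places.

+2.083%

Periodic yield y = 0.045. Modified duration first:
  t   CF        PV=CF/(1+0.045)^t    t·PV
  1        37.50        35.8852        35.8852
  2        37.50        34.3399        68.6797
  3        37.50        32.8611        98.5834
  4     1,037.50       870.0074     3,480.0296
  Σ                    973.0936     3,683.1779
P = 973.0936; D_Mac = 3.78502 half-year periods = 1.89251 yrs; D_mod = 1.89251/(1+0.045) = 1.81101 yrs.
ΔP/P ≈ -D_mod · Δy = -1.81101 × (-0.0115) = +0.020827 = +2.0827%.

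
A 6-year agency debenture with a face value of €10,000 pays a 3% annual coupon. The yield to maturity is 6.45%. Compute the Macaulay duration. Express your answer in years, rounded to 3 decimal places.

Periodic yield y = 0.0645. Discount each cash flow and weight by its year:
  t   CF        PV=CF/(1+0.0645)^t    t·PV
  1       300.00       281.8225       281.8225
  2       300.00       264.7463       529.4926
  3       300.00       248.7049       746.1146
  4       300.00       233.6354       934.5415
  5       300.00       219.4790     1,097.3949
  6    10,300.00     7,078.8585    42,473.1509
  Σ                  8,327.2464    46,062.5169
Price P = Σ PV = 8,327.2464.
Macaulay duration = Σ(t·PV) / P = 46,062.5169 / 8,327.2464 = 5.53154 years.

5.532 years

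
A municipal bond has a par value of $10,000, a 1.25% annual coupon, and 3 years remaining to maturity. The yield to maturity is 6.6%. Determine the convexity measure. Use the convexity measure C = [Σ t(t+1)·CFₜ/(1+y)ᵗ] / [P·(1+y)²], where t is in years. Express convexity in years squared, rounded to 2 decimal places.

10.37

With y = 0.066:
  t   CF        PV=CF/(1+0.066)^t    t·PV        t(t+1)·PV
  1       125.00       117.2608       117.2608         234.5216
  2       125.00       110.0007       220.0015         660.0044
  3    10,125.00     8,358.4051    25,075.2154     100,300.8616
  Σ                  8,585.6667    25,412.4777     101,195.3877
P = 8,585.6667.
Convexity = Σ t(t+1)·PV / [P·(1+y)²] = 101,195.3877 / (8,585.6667 × 1.136356) = 10.37223.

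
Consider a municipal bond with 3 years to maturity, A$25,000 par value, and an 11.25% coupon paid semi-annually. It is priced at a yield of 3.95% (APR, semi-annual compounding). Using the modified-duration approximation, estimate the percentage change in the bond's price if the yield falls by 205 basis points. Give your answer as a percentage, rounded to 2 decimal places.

Periodic yield y = 0.01975. Modified duration first:
  t   CF        PV=CF/(1+0.01975)^t    t·PV
  1     1,406.25     1,379.0145     1,379.0145
  2     1,406.25     1,352.3064     2,704.6128
  3     1,406.25     1,326.1156     3,978.3469
  4     1,406.25     1,300.4321     5,201.7284
  5     1,406.25     1,275.2460     6,376.2299
  6    26,406.25    23,482.5063   140,895.0375
  Σ                 30,115.6208   160,534.9700
P = 30,115.6208; D_Mac = 5.33062 half-year periods = 2.66531 yrs; D_mod = 2.66531/(1+0.01975) = 2.61369 yrs.
ΔP/P ≈ -D_mod · Δy = -2.61369 × (-0.0205) = +0.053581 = +5.3581%.

+5.36%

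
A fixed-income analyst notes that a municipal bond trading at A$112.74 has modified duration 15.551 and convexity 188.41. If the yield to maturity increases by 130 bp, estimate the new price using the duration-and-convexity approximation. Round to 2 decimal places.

Duration effect: -D_mod·Δy = -15.551 × (+0.013) = -0.202163
Convexity effect: ½·C·(Δy)² = 0.5 × 188.41 × (0.013)² = +0.015920645
ΔP/P ≈ -0.202163 + 0.015920645 = -0.186242355
New price ≈ 112.74 × (1 - 0.186242355) = 91.7430368973.

A$91.74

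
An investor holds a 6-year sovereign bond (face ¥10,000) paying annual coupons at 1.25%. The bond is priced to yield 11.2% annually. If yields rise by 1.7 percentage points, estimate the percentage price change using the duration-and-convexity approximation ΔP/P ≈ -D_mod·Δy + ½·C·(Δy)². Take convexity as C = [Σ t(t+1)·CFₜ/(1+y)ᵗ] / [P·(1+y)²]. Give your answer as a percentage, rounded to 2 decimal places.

-8.32%

With y = 0.112:
  t   CF        PV=CF/(1+0.112)^t    t·PV        t(t+1)·PV
  1       125.00       112.4101       112.4101         224.8201
  2       125.00       101.0882       202.1764         606.5292
  3       125.00        90.9066       272.7199       1,090.8798
  4       125.00        81.7506       327.0023       1,635.0117
  5       125.00        73.5167       367.5836       2,205.5014
  6    10,125.00     5,355.0843    32,130.5055     224,913.5388
  Σ                  5,814.7565    33,412.3978     230,676.2809
P = 5,814.7565; D_Mac = 5.74614 yrs; D_mod = 5.16739 yrs; C = 32.08203.
Duration effect: -5.16739 × (+0.017) = -0.087846
Convexity effect: 0.5 × 32.08203 × (0.017)² = +0.0046359
ΔP/P ≈ -0.087846 + 0.0046359 = -0.083210 = -8.3210%.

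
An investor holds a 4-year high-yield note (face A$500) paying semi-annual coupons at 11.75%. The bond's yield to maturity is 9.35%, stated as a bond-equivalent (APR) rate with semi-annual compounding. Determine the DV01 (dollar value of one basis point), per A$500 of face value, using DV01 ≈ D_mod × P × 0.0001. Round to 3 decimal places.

A$0.172

Periodic yield y = 0.04675.
  t   CF        PV=CF/(1+0.04675)^t    t·PV
  1       29.375        28.0631        28.0631
  2       29.375        26.8097        53.6194
  3       29.375        25.6123        76.8370
  4       29.375        24.4684        97.8737
  5       29.375        23.3756       116.8781
  6       29.375        22.3316       133.9897
  7       29.375        21.3342       149.3396
  8      529.375       367.2989     2,938.3915
  Σ                    539.2939     3,594.9920
P = 539.2939; D_Mac = 6.66611 half-year periods = 3.33305 yrs; D_mod = 3.18419 yrs.
DV01 ≈ 3.18419 × 539.2939 × 0.0001 = 0.171722.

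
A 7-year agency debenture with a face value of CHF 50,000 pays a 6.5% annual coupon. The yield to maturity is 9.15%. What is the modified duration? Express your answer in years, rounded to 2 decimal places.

Periodic yield y = 0.0915. First find Macaulay duration:
  t   CF        PV=CF/(1+0.0915)^t    t·PV
  1     3,250.00     2,977.5538     2,977.5538
  2     3,250.00     2,727.9467     5,455.8934
  3     3,250.00     2,499.2640     7,497.7921
  4     3,250.00     2,289.7518     9,159.0070
  5     3,250.00     2,097.8028    10,489.0140
  6     3,250.00     1,921.9448    11,531.6691
  7    53,250.00    28,850.5058   201,953.5407
  Σ                 43,364.7698   249,064.4702
P = 43,364.7698; Macaulay duration = 249,064.4702 / 43,364.7698 = 5.74347 years.
Modified duration = D_Mac / (1 + y) = 5.74347 / 1.0915 = 5.26200 years.

5.26 years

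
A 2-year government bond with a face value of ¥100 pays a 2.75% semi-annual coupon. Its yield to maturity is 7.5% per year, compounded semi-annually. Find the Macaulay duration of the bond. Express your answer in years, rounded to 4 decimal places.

1.9575 years

Periodic yield y = 0.0375. Discount each cash flow and weight by its period:
  t   CF        PV=CF/(1+0.0375)^t    t·PV
  1        1.375         1.3253         1.3253
  2        1.375         1.2774         2.5548
  3        1.375         1.2312         3.6937
  4      101.375        87.4940       349.9761
  Σ                     91.3280       357.5499
Price P = Σ PV = 91.3280.
Macaulay duration = Σ(t·PV) / P = 357.5499 / 91.3280 = 3.91501 half-year periods.
In years: 3.91501 / 2 = 1.95751 years.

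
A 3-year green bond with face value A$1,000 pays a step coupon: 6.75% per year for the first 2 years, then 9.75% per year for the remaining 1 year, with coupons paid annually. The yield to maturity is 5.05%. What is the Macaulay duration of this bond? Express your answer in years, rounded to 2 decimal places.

2.82 years

Periodic yield y = 0.0505. Discount each cash flow and weight by its year:
  t   CF        PV=CF/(1+0.0505)^t    t·PV
  1        67.50        64.2551        64.2551
  2        67.50        61.1662       122.3324
  3     1,097.50       946.7087     2,840.1260
  Σ                  1,072.1300     3,026.7136
Price P = Σ PV = 1,072.1300.
Macaulay duration = Σ(t·PV) / P = 3,026.7136 / 1,072.1300 = 2.82308 years.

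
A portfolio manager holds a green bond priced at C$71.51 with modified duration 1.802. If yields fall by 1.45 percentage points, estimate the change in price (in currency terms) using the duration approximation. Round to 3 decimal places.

+C$1.868

Duration approximation: ΔP/P ≈ -D_mod · Δy = -1.802 × (-0.0145) = +0.026129.
ΔP ≈ 71.51 × (+0.026129) = +1.86848479.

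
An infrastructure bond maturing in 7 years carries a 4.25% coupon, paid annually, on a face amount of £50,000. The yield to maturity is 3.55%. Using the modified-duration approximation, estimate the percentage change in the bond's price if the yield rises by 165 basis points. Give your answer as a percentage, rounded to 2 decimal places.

-9.91%

Periodic yield y = 0.0355. Modified duration first:
  t   CF        PV=CF/(1+0.0355)^t    t·PV
  1     2,125.00     2,052.1487     2,052.1487
  2     2,125.00     1,981.7950     3,963.5900
  3     2,125.00     1,913.8532     5,741.5596
  4     2,125.00     1,848.2407     7,392.9627
  5     2,125.00     1,784.8775     8,924.3876
  6     2,125.00     1,723.6866    10,342.1198
  7    52,125.00    40,831.5010   285,820.5071
  Σ                 52,136.1028   324,237.2755
P = 52,136.1028; D_Mac = 6.21905 yrs; D_mod = 6.21905/(1+0.0355) = 6.00585 yrs.
ΔP/P ≈ -D_mod · Δy = -6.00585 × (+0.0165) = -0.099096 = -9.9096%.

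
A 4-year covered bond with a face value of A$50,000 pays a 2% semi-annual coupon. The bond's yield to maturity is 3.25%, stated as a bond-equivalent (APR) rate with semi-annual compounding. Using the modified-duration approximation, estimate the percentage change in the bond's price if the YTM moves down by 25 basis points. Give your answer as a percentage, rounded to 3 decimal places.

+0.950%

Periodic yield y = 0.01625. Modified duration first:
  t   CF        PV=CF/(1+0.01625)^t    t·PV
  1       500.00       492.0049       492.0049
  2       500.00       484.1377       968.2754
  3       500.00       476.3962     1,429.1887
  4       500.00       468.7786     1,875.1144
  5       500.00       461.2827     2,306.4137
  6       500.00       453.9068     2,723.4406
  7       500.00       446.6487     3,126.5410
  8    50,500.00    44,390.1803   355,121.4426
  Σ                 47,673.3360   368,042.4214
P = 47,673.3360; D_Mac = 7.72009 half-year periods = 3.86004 yrs; D_mod = 3.86004/(1+0.01625) = 3.79832 yrs.
ΔP/P ≈ -D_mod · Δy = -3.79832 × (-0.0025) = +0.009496 = +0.9496%.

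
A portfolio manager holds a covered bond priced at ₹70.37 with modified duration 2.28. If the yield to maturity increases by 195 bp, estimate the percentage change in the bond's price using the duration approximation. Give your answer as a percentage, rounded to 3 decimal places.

-4.446%

Duration approximation: ΔP/P ≈ -D_mod · Δy = -2.28 × (+0.0195) = -0.044460.
As a percentage: -4.4460%.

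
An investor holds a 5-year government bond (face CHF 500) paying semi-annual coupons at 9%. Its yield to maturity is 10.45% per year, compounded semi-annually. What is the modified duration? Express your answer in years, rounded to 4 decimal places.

3.9014 years

Periodic yield y = 0.05225. First find Macaulay duration:
  t   CF        PV=CF/(1+0.05225)^t    t·PV
  1        22.50        21.3828        21.3828
  2        22.50        20.3210        40.6420
  3        22.50        19.3119        57.9358
  4        22.50        18.3530        73.4120
  5        22.50        17.4417        87.2083
  6        22.50        16.5756        99.4535
  7        22.50        15.7525       110.2676
  8        22.50        14.9703       119.7625
  9        22.50        14.2270       128.0426
  10      522.50       313.9764     3,139.7636
  Σ                    472.3121     3,877.8707
P = 472.3121; Macaulay duration = 3,877.8707 / 472.3121 = 8.21040 half-year periods = 4.10520 years.
Modified duration = D_Mac / (1 + y) = 4.10520 / 1.05225 = 3.90135 years.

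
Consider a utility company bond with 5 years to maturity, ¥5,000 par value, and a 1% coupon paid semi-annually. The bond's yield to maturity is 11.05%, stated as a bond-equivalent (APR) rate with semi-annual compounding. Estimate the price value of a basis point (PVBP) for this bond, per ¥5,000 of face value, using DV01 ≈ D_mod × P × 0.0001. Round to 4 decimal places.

¥1.4288

Periodic yield y = 0.05525.
  t   CF        PV=CF/(1+0.05525)^t    t·PV
  1        25.00        23.6911        23.6911
  2        25.00        22.4507        44.9013
  3        25.00        21.2752        63.8256
  4        25.00        20.1613        80.6452
  5        25.00        19.1057        95.5286
  6        25.00        18.1054       108.6323
  7        25.00        17.1574       120.1021
  8        25.00        16.2591       130.0730
  9        25.00        15.4078       138.6706
  10    5,025.00     2,934.8267    29,348.2668
  Σ                  3,108.4404    30,154.3365
P = 3,108.4404; D_Mac = 9.70079 half-year periods = 4.85040 yrs; D_mod = 4.59644 yrs.
DV01 ≈ 4.59644 × 3,108.4404 × 0.0001 = 1.428777.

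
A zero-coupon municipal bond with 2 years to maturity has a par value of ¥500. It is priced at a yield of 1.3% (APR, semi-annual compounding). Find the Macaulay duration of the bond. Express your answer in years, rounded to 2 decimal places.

A zero-coupon bond has a single cash flow at maturity, so its Macaulay duration equals its maturity: 2 years.
(Equivalently: 4 semi-annual periods ÷ 2 = 2 years.)

2.00 years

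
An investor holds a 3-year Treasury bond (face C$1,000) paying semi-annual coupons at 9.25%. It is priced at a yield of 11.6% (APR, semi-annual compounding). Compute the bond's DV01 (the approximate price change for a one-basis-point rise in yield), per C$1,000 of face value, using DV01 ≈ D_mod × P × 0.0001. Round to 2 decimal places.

C$0.24

Periodic yield y = 0.058.
  t   CF        PV=CF/(1+0.058)^t    t·PV
  1        46.25        43.7146        43.7146
  2        46.25        41.3181        82.6362
  3        46.25        39.0530       117.1591
  4        46.25        36.9121       147.6485
  5        46.25        34.8886       174.4429
  6     1,046.25       745.9702     4,475.8211
  Σ                    941.8566     5,041.4224
P = 941.8566; D_Mac = 5.35264 half-year periods = 2.67632 yrs; D_mod = 2.52960 yrs.
DV01 ≈ 2.52960 × 941.8566 × 0.0001 = 0.238252.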